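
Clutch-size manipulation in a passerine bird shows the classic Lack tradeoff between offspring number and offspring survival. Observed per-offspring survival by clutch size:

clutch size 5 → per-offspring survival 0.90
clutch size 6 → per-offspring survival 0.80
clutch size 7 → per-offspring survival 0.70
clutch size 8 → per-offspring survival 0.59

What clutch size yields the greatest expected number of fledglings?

7

Expected fledglings = c × s(c):
  c=5: 5 × 0.90 = 4.500
  c=6: 6 × 0.80 = 4.800
  c=7: 7 × 0.70 = 4.900
  c=8: 8 × 0.59 = 4.720
Maximum at c = 7 (4.900 fledglings).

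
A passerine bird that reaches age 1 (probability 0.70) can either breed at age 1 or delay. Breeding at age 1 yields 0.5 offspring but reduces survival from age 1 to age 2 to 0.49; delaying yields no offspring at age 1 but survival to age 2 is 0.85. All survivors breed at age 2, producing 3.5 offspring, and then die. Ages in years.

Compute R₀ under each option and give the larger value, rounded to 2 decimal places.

2.08

breed at age 1: R₀ = 0.70 × (0.5 + 0.49 × 3.5) = 0.70 × 2.2150 = 1.5505
delay to age 2: R₀ = 0.70 × (0.85 × 3.5) = 0.70 × 2.9750 = 2.0825
Higher: delay to age 2 (2.0825).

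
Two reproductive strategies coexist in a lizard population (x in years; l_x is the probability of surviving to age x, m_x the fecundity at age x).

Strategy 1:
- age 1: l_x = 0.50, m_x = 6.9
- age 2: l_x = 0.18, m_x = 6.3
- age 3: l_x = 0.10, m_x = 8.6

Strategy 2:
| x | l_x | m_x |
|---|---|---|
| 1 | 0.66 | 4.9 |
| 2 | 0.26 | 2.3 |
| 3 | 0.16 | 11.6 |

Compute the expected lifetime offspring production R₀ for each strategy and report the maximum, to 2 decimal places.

Strategy 1: R₀ = 0.50×6.9 + 0.18×6.3 + 0.10×8.6 = 5.4440
Strategy 2: R₀ = 0.66×4.9 + 0.26×2.3 + 0.16×11.6 = 5.6880
Highest R₀: strategy 2 with 5.6880.

5.69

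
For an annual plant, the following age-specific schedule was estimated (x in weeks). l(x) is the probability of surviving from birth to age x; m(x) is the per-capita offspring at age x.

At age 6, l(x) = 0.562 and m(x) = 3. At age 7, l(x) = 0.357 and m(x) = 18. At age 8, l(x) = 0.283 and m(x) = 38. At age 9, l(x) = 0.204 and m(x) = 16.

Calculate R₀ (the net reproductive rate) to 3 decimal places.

22.130

R₀ = Σ l(x) m(x):
  age 6: 0.562 × 3 = 1.6860
  age 7: 0.357 × 18 = 6.4260
  age 8: 0.283 × 38 = 10.7540
  age 9: 0.204 × 16 = 3.2640
R₀ = 1.6860 + 6.4260 + 10.7540 + 3.2640 = 22.1300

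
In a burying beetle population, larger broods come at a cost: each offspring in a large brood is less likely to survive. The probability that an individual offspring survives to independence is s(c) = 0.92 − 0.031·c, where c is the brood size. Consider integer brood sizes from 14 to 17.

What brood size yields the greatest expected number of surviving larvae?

Expected surviving larvae = c × s(c):
  c=14: 14 × 0.486 = 6.804
  c=15: 15 × 0.455 = 6.825
  c=16: 16 × 0.424 = 6.784
  c=17: 17 × 0.393 = 6.681
Maximum at c = 15 (6.825 surviving larvae).

15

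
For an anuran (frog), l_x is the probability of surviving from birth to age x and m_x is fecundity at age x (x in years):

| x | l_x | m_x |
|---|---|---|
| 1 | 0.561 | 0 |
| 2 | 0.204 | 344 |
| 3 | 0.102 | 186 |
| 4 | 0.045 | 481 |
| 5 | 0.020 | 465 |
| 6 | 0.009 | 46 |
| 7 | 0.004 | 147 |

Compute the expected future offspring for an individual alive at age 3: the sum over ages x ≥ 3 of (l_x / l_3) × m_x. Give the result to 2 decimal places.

l_3 = 0.102. Conditional survival from age 3 to x is l_x / l_3.
  x=3: (0.102/0.102) × 186 = 186.0000
  x=4: (0.045/0.102) × 481 = 212.2059
  x=5: (0.020/0.102) × 465 = 91.1765
  x=6: (0.009/0.102) × 46 = 4.0588
  x=7: (0.004/0.102) × 147 = 5.7647
Sum = 186.0000 + 212.2059 + 91.1765 + 4.0588 + 5.7647 = 499.2059

499.21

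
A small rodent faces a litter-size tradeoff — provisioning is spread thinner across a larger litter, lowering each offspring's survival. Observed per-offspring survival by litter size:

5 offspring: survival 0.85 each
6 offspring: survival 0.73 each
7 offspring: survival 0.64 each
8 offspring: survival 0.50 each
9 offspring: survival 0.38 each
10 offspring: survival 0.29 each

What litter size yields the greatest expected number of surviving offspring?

7

Expected surviving offspring = c × s(c):
  c=5: 5 × 0.85 = 4.250
  c=6: 6 × 0.73 = 4.380
  c=7: 7 × 0.64 = 4.480
  c=8: 8 × 0.50 = 4.000
  c=9: 9 × 0.38 = 3.420
  c=10: 10 × 0.29 = 2.900
Maximum at c = 7 (4.480 surviving offspring).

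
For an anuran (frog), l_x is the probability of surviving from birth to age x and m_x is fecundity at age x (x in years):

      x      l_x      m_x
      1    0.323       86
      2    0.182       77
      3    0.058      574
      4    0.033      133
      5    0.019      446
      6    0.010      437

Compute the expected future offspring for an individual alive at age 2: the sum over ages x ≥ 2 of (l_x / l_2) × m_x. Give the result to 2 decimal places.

l_2 = 0.182. Conditional survival from age 2 to x is l_x / l_2.
  x=2: (0.182/0.182) × 77 = 77.0000
  x=3: (0.058/0.182) × 574 = 182.9231
  x=4: (0.033/0.182) × 133 = 24.1154
  x=5: (0.019/0.182) × 446 = 46.5604
  x=6: (0.010/0.182) × 437 = 24.0110
Sum = 77.0000 + 182.9231 + 24.1154 + 46.5604 + 24.0110 = 354.6099

354.61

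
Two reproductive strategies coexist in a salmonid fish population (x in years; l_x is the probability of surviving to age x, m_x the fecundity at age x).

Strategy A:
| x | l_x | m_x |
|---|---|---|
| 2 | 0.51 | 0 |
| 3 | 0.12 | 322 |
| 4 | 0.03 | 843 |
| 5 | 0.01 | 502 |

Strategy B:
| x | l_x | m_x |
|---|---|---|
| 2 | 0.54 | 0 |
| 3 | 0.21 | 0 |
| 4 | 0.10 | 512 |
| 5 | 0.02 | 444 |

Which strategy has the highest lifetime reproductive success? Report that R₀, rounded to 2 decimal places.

68.95

Strategy A: R₀ = 0.51×0 + 0.12×322 + 0.03×843 + 0.01×502 = 68.9500
Strategy B: R₀ = 0.54×0 + 0.21×0 + 0.10×512 + 0.02×444 = 60.0800
Highest R₀: strategy A with 68.9500.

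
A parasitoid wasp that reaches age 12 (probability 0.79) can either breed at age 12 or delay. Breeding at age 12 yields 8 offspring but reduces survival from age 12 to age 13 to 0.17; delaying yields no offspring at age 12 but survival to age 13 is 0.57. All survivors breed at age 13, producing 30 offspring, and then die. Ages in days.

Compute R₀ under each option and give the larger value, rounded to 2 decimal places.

breed at age 12: R₀ = 0.79 × (8 + 0.17 × 30) = 0.79 × 13.1000 = 10.3490
delay to age 13: R₀ = 0.79 × (0.57 × 30) = 0.79 × 17.1000 = 13.5090
Higher: delay to age 13 (13.5090).

13.51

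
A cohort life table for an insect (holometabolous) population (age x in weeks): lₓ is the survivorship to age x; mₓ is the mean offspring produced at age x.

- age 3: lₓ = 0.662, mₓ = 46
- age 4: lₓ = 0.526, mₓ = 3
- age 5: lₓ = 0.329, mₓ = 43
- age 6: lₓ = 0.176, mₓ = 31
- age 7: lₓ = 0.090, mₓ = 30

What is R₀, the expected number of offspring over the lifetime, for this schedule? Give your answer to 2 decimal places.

54.33

R₀ = Σ lₓ mₓ:
  age 3: 0.662 × 46 = 30.4520
  age 4: 0.526 × 3 = 1.5780
  age 5: 0.329 × 43 = 14.1470
  age 6: 0.176 × 31 = 5.4560
  age 7: 0.090 × 30 = 2.7000
R₀ = 30.4520 + 1.5780 + 14.1470 + 5.4560 + 2.7000 = 54.3330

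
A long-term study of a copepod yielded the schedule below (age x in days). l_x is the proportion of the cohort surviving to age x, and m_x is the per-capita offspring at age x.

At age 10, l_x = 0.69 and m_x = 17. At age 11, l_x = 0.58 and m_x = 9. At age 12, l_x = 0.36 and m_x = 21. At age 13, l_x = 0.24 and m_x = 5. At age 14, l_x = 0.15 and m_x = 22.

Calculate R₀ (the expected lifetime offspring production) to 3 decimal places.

29.010

R₀ = Σ l_x m_x:
  age 10: 0.69 × 17 = 11.7300
  age 11: 0.58 × 9 = 5.2200
  age 12: 0.36 × 21 = 7.5600
  age 13: 0.24 × 5 = 1.2000
  age 14: 0.15 × 22 = 3.3000
R₀ = 11.7300 + 5.2200 + 7.5600 + 1.2000 + 3.3000 = 29.0100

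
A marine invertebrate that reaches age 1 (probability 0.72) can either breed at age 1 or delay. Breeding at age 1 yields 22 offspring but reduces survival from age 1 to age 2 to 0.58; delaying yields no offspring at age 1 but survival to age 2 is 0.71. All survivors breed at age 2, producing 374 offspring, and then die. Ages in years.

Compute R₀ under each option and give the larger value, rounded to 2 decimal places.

breed at age 1: R₀ = 0.72 × (22 + 0.58 × 374) = 0.72 × 238.9200 = 172.0224
delay to age 2: R₀ = 0.72 × (0.71 × 374) = 0.72 × 265.5400 = 191.1888
Higher: delay to age 2 (191.1888).

191.19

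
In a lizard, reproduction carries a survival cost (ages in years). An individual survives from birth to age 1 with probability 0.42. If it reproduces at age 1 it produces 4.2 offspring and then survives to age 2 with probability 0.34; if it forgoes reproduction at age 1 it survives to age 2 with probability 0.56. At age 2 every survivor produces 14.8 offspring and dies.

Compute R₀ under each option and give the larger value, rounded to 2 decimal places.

3.88

breed at age 1: R₀ = 0.42 × (4.2 + 0.34 × 14.8) = 0.42 × 9.2320 = 3.8774
delay to age 2: R₀ = 0.42 × (0.56 × 14.8) = 0.42 × 8.2880 = 3.4810
Higher: breed at age 1 (3.8774).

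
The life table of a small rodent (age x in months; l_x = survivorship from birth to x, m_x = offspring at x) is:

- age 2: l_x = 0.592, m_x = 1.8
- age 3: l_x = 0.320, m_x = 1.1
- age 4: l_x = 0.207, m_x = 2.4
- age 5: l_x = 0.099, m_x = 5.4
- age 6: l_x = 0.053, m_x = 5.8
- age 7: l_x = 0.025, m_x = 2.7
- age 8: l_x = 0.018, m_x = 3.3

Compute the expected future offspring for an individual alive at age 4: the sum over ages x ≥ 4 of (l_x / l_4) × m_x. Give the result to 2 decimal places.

7.08

l_4 = 0.207. Conditional survival from age 4 to x is l_x / l_4.
  x=4: (0.207/0.207) × 2.4 = 2.4000
  x=5: (0.099/0.207) × 5.4 = 2.5826
  x=6: (0.053/0.207) × 5.8 = 1.4850
  x=7: (0.025/0.207) × 2.7 = 0.3261
  x=8: (0.018/0.207) × 3.3 = 0.2870
Sum = 2.4000 + 2.5826 + 1.4850 + 0.3261 + 0.2870 = 7.0807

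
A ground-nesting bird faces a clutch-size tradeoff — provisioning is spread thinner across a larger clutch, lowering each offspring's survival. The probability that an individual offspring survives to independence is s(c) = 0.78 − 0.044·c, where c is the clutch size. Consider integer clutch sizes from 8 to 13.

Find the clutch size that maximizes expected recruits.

9

Expected recruits = c × s(c):
  c=8: 8 × 0.428 = 3.424
  c=9: 9 × 0.384 = 3.456
  c=10: 10 × 0.340 = 3.400
  c=11: 11 × 0.296 = 3.256
  c=12: 12 × 0.252 = 3.024
  c=13: 13 × 0.208 = 2.704
Maximum at c = 9 (3.456 recruits).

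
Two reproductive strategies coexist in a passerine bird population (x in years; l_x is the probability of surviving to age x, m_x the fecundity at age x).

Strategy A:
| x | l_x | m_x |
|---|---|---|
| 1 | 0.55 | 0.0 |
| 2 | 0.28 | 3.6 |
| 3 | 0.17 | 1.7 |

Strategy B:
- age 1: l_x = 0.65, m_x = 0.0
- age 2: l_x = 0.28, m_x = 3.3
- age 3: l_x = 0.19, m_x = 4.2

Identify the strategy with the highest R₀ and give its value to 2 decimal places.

Strategy A: R₀ = 0.55×0.0 + 0.28×3.6 + 0.17×1.7 = 1.2970
Strategy B: R₀ = 0.65×0.0 + 0.28×3.3 + 0.19×4.2 = 1.7220
Highest R₀: strategy B with 1.7220.

1.72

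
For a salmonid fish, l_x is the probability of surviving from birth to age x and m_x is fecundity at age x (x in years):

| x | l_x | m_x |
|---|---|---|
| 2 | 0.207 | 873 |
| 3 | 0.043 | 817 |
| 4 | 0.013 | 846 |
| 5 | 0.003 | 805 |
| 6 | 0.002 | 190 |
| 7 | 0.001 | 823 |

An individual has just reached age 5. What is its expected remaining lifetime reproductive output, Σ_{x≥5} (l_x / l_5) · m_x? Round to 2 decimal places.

1206.00

l_5 = 0.003. Conditional survival from age 5 to x is l_x / l_5.
  x=5: (0.003/0.003) × 805 = 805.0000
  x=6: (0.002/0.003) × 190 = 126.6667
  x=7: (0.001/0.003) × 823 = 274.3333
Sum = 805.0000 + 126.6667 + 274.3333 = 1206.0000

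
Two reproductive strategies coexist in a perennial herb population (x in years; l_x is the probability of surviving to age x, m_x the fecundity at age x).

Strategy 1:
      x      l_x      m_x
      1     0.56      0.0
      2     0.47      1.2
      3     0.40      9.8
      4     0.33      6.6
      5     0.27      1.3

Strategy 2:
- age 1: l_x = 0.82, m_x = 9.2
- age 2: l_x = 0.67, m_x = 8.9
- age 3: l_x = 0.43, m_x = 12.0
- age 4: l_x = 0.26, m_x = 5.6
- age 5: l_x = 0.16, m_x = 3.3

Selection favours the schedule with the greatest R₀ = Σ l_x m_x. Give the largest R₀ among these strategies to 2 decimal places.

Strategy 1: R₀ = 0.56×0.0 + 0.47×1.2 + 0.40×9.8 + 0.33×6.6 + 0.27×1.3 = 7.0130
Strategy 2: R₀ = 0.82×9.2 + 0.67×8.9 + 0.43×12.0 + 0.26×5.6 + 0.16×3.3 = 20.6510
Highest R₀: strategy 2 with 20.6510.

20.65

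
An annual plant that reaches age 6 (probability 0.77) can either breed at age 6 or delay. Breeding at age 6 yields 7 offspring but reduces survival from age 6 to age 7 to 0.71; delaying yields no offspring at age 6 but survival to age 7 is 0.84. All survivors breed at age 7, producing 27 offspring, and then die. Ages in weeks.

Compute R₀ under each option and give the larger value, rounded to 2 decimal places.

breed at age 6: R₀ = 0.77 × (7 + 0.71 × 27) = 0.77 × 26.1700 = 20.1509
delay to age 7: R₀ = 0.77 × (0.84 × 27) = 0.77 × 22.6800 = 17.4636
Higher: breed at age 6 (20.1509).

20.15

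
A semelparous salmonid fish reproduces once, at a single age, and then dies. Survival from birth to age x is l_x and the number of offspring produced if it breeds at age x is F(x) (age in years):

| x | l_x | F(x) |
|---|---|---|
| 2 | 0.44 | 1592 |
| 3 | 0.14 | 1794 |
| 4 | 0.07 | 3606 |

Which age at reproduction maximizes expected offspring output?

Expected offspring if breeding at age x = l_x × F(x):
  age 2: 0.44 × 1592 = 700.480
  age 3: 0.14 × 1794 = 251.160
  age 4: 0.07 × 3606 = 252.420
Maximum at age 2 (700.480).

2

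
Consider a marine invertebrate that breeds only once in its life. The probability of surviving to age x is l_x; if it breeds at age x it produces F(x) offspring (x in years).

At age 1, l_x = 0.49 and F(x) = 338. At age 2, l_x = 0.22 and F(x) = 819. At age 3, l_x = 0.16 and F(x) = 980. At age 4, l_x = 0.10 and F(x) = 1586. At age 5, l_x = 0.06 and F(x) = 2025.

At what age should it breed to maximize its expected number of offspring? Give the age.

2

Expected offspring if breeding at age x = l_x × F(x):
  age 1: 0.49 × 338 = 165.620
  age 2: 0.22 × 819 = 180.180
  age 3: 0.16 × 980 = 156.800
  age 4: 0.10 × 1586 = 158.600
  age 5: 0.06 × 2025 = 121.500
Maximum at age 2 (180.180).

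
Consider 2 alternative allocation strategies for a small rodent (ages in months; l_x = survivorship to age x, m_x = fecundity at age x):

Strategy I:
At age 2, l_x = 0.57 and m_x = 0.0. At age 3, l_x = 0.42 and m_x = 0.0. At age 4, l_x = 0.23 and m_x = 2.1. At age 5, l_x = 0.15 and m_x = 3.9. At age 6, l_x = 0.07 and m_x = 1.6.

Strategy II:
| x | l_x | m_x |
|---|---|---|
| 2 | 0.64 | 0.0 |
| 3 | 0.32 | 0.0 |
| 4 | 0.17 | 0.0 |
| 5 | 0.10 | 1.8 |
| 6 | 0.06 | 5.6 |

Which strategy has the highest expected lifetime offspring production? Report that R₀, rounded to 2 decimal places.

1.18

Strategy I: R₀ = 0.57×0.0 + 0.42×0.0 + 0.23×2.1 + 0.15×3.9 + 0.07×1.6 = 1.1800
Strategy II: R₀ = 0.64×0.0 + 0.32×0.0 + 0.17×0.0 + 0.10×1.8 + 0.06×5.6 = 0.5160
Highest R₀: strategy I with 1.1800.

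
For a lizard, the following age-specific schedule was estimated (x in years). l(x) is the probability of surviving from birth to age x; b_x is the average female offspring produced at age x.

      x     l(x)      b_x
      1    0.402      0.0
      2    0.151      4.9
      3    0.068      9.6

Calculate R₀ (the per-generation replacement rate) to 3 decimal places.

R₀ = Σ l(x) b_x:
  age 1: 0.402 × 0.0 = 0.0000
  age 2: 0.151 × 4.9 = 0.7399
  age 3: 0.068 × 9.6 = 0.6528
R₀ = 0.0000 + 0.7399 + 0.6528 = 1.3927

1.393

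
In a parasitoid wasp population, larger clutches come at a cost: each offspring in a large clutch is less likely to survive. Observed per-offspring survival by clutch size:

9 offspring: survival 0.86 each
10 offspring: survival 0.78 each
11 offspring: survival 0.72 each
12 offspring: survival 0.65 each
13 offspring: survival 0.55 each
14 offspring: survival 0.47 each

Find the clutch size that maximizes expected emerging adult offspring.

11

Expected emerging adult offspring = c × s(c):
  c=9: 9 × 0.86 = 7.740
  c=10: 10 × 0.78 = 7.800
  c=11: 11 × 0.72 = 7.920
  c=12: 12 × 0.65 = 7.800
  c=13: 13 × 0.55 = 7.150
  c=14: 14 × 0.47 = 6.580
Maximum at c = 11 (7.920 emerging adult offspring).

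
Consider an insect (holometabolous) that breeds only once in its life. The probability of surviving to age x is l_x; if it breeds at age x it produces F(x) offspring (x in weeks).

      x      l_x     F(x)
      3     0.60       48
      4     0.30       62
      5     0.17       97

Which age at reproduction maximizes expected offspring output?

Expected offspring if breeding at age x = l_x × F(x):
  age 3: 0.60 × 48 = 28.800
  age 4: 0.30 × 62 = 18.600
  age 5: 0.17 × 97 = 16.490
Maximum at age 3 (28.800).

3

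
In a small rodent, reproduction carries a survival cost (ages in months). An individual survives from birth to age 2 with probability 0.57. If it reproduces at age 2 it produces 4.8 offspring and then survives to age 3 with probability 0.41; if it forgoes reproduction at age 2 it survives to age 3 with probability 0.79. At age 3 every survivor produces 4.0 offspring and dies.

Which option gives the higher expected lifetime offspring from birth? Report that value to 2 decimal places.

3.67

breed at age 2: R₀ = 0.57 × (4.8 + 0.41 × 4.0) = 0.57 × 6.4400 = 3.6708
delay to age 3: R₀ = 0.57 × (0.79 × 4.0) = 0.57 × 3.1600 = 1.8012
Higher: breed at age 2 (3.6708).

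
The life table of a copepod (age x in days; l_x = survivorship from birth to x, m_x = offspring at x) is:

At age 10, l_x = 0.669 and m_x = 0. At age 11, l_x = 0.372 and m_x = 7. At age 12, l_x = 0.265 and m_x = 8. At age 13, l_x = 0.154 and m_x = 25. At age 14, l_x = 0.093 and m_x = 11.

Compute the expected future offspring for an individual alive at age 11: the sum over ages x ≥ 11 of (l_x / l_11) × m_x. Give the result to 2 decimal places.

l_11 = 0.372. Conditional survival from age 11 to x is l_x / l_11.
  x=11: (0.372/0.372) × 7 = 7.0000
  x=12: (0.265/0.372) × 8 = 5.6989
  x=13: (0.154/0.372) × 25 = 10.3495
  x=14: (0.093/0.372) × 11 = 2.7500
Sum = 7.0000 + 5.6989 + 10.3495 + 2.7500 = 25.7984

25.80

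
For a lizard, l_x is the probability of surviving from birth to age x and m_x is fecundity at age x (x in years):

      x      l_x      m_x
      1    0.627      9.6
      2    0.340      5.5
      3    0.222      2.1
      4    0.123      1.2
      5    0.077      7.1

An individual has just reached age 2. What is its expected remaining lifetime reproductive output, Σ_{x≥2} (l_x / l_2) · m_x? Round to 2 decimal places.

8.91

l_2 = 0.340. Conditional survival from age 2 to x is l_x / l_2.
  x=2: (0.340/0.340) × 5.5 = 5.5000
  x=3: (0.222/0.340) × 2.1 = 1.3712
  x=4: (0.123/0.340) × 1.2 = 0.4341
  x=5: (0.077/0.340) × 7.1 = 1.6079
Sum = 5.5000 + 1.3712 + 0.4341 + 1.6079 = 8.9132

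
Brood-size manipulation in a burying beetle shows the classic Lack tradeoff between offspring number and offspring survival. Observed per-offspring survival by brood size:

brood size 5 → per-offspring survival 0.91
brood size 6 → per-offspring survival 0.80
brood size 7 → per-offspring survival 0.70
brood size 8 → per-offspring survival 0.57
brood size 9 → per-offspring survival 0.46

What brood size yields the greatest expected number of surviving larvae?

Expected surviving larvae = c × s(c):
  c=5: 5 × 0.91 = 4.550
  c=6: 6 × 0.80 = 4.800
  c=7: 7 × 0.70 = 4.900
  c=8: 8 × 0.57 = 4.560
  c=9: 9 × 0.46 = 4.140
Maximum at c = 7 (4.900 surviving larvae).

7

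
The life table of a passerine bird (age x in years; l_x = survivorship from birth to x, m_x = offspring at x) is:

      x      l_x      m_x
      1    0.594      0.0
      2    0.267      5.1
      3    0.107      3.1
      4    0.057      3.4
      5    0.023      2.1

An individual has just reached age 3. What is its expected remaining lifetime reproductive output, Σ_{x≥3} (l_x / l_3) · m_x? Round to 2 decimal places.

l_3 = 0.107. Conditional survival from age 3 to x is l_x / l_3.
  x=3: (0.107/0.107) × 3.1 = 3.1000
  x=4: (0.057/0.107) × 3.4 = 1.8112
  x=5: (0.023/0.107) × 2.1 = 0.4514
Sum = 3.1000 + 1.8112 + 0.4514 = 5.3626

5.36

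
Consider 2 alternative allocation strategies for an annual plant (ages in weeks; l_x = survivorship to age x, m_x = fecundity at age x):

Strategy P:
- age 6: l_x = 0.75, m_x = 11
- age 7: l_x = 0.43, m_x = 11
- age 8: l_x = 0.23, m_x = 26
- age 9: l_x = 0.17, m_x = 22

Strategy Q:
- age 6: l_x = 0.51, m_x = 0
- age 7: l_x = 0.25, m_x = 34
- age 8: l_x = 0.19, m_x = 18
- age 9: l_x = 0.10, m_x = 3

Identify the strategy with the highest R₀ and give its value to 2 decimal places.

Strategy P: R₀ = 0.75×11 + 0.43×11 + 0.23×26 + 0.17×22 = 22.7000
Strategy Q: R₀ = 0.51×0 + 0.25×34 + 0.19×18 + 0.10×3 = 12.2200
Highest R₀: strategy P with 22.7000.

22.70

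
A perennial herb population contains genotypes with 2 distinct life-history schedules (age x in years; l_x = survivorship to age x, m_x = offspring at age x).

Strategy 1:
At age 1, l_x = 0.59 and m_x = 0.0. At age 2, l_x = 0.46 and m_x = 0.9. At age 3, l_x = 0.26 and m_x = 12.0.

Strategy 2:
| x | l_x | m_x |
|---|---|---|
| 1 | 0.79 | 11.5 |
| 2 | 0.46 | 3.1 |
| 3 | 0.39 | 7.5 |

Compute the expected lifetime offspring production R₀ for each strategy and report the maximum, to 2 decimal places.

13.44

Strategy 1: R₀ = 0.59×0.0 + 0.46×0.9 + 0.26×12.0 = 3.5340
Strategy 2: R₀ = 0.79×11.5 + 0.46×3.1 + 0.39×7.5 = 13.4360
Highest R₀: strategy 2 with 13.4360.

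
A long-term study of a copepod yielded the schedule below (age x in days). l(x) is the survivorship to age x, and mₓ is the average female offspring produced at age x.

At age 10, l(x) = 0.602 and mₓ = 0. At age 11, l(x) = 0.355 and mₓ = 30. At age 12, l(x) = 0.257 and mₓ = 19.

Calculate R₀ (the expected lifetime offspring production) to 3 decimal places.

R₀ = Σ l(x) mₓ:
  age 10: 0.602 × 0 = 0.0000
  age 11: 0.355 × 30 = 10.6500
  age 12: 0.257 × 19 = 4.8830
R₀ = 0.0000 + 10.6500 + 4.8830 = 15.5330

15.533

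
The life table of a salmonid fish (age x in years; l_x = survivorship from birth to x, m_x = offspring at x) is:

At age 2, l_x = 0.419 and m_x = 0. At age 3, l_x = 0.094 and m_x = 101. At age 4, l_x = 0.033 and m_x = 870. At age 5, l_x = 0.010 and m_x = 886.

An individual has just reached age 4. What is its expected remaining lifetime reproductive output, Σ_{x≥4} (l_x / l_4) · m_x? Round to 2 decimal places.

1138.48

l_4 = 0.033. Conditional survival from age 4 to x is l_x / l_4.
  x=4: (0.033/0.033) × 870 = 870.0000
  x=5: (0.010/0.033) × 886 = 268.4848
Sum = 870.0000 + 268.4848 = 1138.4848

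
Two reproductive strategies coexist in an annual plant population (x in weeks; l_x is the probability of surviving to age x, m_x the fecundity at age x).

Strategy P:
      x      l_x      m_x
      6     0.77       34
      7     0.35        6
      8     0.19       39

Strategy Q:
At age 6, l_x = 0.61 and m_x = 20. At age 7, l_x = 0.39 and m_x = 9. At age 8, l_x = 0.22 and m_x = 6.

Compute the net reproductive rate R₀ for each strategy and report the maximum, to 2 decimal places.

Strategy P: R₀ = 0.77×34 + 0.35×6 + 0.19×39 = 35.6900
Strategy Q: R₀ = 0.61×20 + 0.39×9 + 0.22×6 = 17.0300
Highest R₀: strategy P with 35.6900.

35.69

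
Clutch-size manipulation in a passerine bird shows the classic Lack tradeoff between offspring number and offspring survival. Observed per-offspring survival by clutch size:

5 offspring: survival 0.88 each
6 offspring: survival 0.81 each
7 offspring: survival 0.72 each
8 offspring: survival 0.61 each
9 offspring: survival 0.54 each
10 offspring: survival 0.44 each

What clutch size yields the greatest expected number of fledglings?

Expected fledglings = c × s(c):
  c=5: 5 × 0.88 = 4.400
  c=6: 6 × 0.81 = 4.860
  c=7: 7 × 0.72 = 5.040
  c=8: 8 × 0.61 = 4.880
  c=9: 9 × 0.54 = 4.860
  c=10: 10 × 0.44 = 4.400
Maximum at c = 7 (5.040 fledglings).

7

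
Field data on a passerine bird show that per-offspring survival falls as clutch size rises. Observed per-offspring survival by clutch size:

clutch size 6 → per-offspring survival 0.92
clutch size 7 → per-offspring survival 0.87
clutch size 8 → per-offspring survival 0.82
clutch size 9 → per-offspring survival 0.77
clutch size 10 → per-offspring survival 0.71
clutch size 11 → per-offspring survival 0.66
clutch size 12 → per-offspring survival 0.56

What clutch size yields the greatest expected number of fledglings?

11

Expected fledglings = c × s(c):
  c=6: 6 × 0.92 = 5.520
  c=7: 7 × 0.87 = 6.090
  c=8: 8 × 0.82 = 6.560
  c=9: 9 × 0.77 = 6.930
  c=10: 10 × 0.71 = 7.100
  c=11: 11 × 0.66 = 7.260
  c=12: 12 × 0.56 = 6.720
Maximum at c = 11 (7.260 fledglings).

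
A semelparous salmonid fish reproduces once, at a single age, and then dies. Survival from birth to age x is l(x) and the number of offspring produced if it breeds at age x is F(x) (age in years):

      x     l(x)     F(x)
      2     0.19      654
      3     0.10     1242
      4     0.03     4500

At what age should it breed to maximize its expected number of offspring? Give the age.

Expected offspring if breeding at age x = l(x) × F(x):
  age 2: 0.19 × 654 = 124.260
  age 3: 0.10 × 1242 = 124.200
  age 4: 0.03 × 4500 = 135.000
Maximum at age 4 (135.000).

4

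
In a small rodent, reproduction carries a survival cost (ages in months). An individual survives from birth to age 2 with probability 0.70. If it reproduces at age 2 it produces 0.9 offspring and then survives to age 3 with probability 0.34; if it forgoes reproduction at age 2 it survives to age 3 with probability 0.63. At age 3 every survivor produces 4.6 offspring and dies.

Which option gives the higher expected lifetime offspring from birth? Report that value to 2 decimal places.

breed at age 2: R₀ = 0.70 × (0.9 + 0.34 × 4.6) = 0.70 × 2.4640 = 1.7248
delay to age 3: R₀ = 0.70 × (0.63 × 4.6) = 0.70 × 2.8980 = 2.0286
Higher: delay to age 3 (2.0286).

2.03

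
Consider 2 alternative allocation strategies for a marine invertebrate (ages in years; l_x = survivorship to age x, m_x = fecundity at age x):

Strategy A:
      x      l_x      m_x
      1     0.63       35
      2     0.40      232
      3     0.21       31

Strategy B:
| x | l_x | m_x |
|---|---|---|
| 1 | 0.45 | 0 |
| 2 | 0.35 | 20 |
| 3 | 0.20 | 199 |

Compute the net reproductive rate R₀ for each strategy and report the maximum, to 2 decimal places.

121.36

Strategy A: R₀ = 0.63×35 + 0.40×232 + 0.21×31 = 121.3600
Strategy B: R₀ = 0.45×0 + 0.35×20 + 0.20×199 = 46.8000
Highest R₀: strategy A with 121.3600.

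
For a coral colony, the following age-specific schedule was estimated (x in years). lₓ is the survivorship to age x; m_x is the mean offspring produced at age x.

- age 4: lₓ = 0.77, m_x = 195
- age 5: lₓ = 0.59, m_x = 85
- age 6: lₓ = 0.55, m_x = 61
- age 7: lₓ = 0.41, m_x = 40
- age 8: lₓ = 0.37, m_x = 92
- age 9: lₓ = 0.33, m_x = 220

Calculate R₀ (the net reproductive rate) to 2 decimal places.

356.89

R₀ = Σ lₓ m_x:
  age 4: 0.77 × 195 = 150.1500
  age 5: 0.59 × 85 = 50.1500
  age 6: 0.55 × 61 = 33.5500
  age 7: 0.41 × 40 = 16.4000
  age 8: 0.37 × 92 = 34.0400
  age 9: 0.33 × 220 = 72.6000
R₀ = 150.1500 + 50.1500 + 33.5500 + 16.4000 + 34.0400 + 72.6000 = 356.8900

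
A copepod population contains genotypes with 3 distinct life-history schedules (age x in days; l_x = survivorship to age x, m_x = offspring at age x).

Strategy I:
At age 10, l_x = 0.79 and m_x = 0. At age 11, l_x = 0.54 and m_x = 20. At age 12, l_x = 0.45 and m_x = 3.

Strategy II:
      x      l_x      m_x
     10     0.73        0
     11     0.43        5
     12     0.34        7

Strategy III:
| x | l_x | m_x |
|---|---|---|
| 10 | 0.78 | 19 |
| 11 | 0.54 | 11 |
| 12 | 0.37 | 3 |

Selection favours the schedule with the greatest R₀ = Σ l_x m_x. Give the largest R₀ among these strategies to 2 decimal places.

21.87

Strategy I: R₀ = 0.79×0 + 0.54×20 + 0.45×3 = 12.1500
Strategy II: R₀ = 0.73×0 + 0.43×5 + 0.34×7 = 4.5300
Strategy III: R₀ = 0.78×19 + 0.54×11 + 0.37×3 = 21.8700
Highest R₀: strategy III with 21.8700.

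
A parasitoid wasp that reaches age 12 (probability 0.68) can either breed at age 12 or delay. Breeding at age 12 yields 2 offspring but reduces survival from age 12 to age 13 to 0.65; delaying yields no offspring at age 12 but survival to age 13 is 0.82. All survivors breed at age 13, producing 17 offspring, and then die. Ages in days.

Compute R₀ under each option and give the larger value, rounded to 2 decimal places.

breed at age 12: R₀ = 0.68 × (2 + 0.65 × 17) = 0.68 × 13.0500 = 8.8740
delay to age 13: R₀ = 0.68 × (0.82 × 17) = 0.68 × 13.9400 = 9.4792
Higher: delay to age 13 (9.4792).

9.48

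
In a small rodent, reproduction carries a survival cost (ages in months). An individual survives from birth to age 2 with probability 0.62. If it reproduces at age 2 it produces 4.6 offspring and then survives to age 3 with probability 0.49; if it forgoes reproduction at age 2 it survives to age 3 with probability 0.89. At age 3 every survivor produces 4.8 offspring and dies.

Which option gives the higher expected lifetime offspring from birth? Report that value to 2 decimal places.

4.31

breed at age 2: R₀ = 0.62 × (4.6 + 0.49 × 4.8) = 0.62 × 6.9520 = 4.3102
delay to age 3: R₀ = 0.62 × (0.89 × 4.8) = 0.62 × 4.2720 = 2.6486
Higher: breed at age 2 (4.3102).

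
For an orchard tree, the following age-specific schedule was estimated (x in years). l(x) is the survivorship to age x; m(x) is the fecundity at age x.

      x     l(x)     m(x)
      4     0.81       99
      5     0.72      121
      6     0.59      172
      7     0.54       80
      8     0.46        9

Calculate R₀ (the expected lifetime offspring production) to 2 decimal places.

316.13

R₀ = Σ l(x) m(x):
  age 4: 0.81 × 99 = 80.1900
  age 5: 0.72 × 121 = 87.1200
  age 6: 0.59 × 172 = 101.4800
  age 7: 0.54 × 80 = 43.2000
  age 8: 0.46 × 9 = 4.1400
R₀ = 80.1900 + 87.1200 + 101.4800 + 43.2000 + 4.1400 = 316.1300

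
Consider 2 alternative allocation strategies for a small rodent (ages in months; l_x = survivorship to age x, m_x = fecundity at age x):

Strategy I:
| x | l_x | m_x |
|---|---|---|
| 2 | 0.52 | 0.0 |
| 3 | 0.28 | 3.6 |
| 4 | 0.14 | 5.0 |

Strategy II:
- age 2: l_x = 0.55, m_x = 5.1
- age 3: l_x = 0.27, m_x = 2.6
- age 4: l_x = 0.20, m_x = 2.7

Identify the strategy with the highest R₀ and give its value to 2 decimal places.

Strategy I: R₀ = 0.52×0.0 + 0.28×3.6 + 0.14×5.0 = 1.7080
Strategy II: R₀ = 0.55×5.1 + 0.27×2.6 + 0.20×2.7 = 4.0470
Highest R₀: strategy II with 4.0470.

4.05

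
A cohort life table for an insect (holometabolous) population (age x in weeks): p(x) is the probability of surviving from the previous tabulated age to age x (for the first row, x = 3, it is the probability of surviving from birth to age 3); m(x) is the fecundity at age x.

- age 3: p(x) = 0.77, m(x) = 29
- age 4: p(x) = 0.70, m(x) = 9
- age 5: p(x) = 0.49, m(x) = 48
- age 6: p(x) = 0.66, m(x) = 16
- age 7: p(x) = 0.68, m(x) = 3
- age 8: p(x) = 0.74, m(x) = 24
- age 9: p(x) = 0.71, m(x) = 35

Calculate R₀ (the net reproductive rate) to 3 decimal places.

Survivorship from birth: l_x = p_3·p_4·…·p_x.
  l_3 = 0.77000
  l_4 = 0.53900
  l_5 = 0.26411
  l_6 = 0.17431
  l_7 = 0.11853
  l_8 = 0.08771
  l_9 = 0.06228
R₀ = Σ l_x m(x):
  age 3: 0.77000 × 29 = 22.3300
  age 4: 0.53900 × 9 = 4.8510
  age 5: 0.26411 × 48 = 12.6773
  age 6: 0.17431 × 16 = 2.7890
  age 7: 0.11853 × 3 = 0.3556
  age 8: 0.08771 × 24 = 2.1050
  age 9: 0.06228 × 35 = 2.1798
R₀ = 22.3300 + 4.8510 + 12.6773 + 2.7890 + 0.3556 + 2.1050 + 2.1798 = 47.2877

47.288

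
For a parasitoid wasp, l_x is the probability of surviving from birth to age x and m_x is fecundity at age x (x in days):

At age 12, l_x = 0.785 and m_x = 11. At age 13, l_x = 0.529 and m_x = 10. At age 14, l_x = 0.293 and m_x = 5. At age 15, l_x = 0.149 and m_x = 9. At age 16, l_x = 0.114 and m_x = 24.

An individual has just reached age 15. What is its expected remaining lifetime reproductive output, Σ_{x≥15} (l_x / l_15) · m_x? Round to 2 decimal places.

27.36

l_15 = 0.149. Conditional survival from age 15 to x is l_x / l_15.
  x=15: (0.149/0.149) × 9 = 9.0000
  x=16: (0.114/0.149) × 24 = 18.3624
Sum = 9.0000 + 18.3624 = 27.3624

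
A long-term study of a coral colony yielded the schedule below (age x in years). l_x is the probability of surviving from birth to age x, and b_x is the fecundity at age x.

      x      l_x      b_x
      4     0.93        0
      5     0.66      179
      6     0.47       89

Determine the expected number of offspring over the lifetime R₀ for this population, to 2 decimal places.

159.97

R₀ = Σ l_x b_x:
  age 4: 0.93 × 0 = 0.0000
  age 5: 0.66 × 179 = 118.1400
  age 6: 0.47 × 89 = 41.8300
R₀ = 0.0000 + 118.1400 + 41.8300 = 159.9700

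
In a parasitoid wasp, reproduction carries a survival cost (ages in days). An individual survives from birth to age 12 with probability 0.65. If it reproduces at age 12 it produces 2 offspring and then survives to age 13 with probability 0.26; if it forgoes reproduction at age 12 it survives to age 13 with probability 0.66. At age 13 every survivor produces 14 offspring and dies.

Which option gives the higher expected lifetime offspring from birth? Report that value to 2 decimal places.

breed at age 12: R₀ = 0.65 × (2 + 0.26 × 14) = 0.65 × 5.6400 = 3.6660
delay to age 13: R₀ = 0.65 × (0.66 × 14) = 0.65 × 9.2400 = 6.0060
Higher: delay to age 13 (6.0060).

6.01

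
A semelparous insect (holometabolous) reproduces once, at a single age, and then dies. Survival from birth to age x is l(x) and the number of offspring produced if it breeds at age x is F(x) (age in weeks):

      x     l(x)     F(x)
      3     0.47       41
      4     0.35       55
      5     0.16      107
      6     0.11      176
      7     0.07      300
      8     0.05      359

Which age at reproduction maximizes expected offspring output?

7

Expected offspring if breeding at age x = l(x) × F(x):
  age 3: 0.47 × 41 = 19.270
  age 4: 0.35 × 55 = 19.250
  age 5: 0.16 × 107 = 17.120
  age 6: 0.11 × 176 = 19.360
  age 7: 0.07 × 300 = 21.000
  age 8: 0.05 × 359 = 17.950
Maximum at age 7 (21.000).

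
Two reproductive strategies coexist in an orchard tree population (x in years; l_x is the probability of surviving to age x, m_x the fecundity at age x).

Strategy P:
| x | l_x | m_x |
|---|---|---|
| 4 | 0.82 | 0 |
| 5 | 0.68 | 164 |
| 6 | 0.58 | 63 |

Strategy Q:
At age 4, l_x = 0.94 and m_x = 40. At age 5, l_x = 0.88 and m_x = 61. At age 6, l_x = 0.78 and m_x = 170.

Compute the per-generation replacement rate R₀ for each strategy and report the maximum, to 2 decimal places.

Strategy P: R₀ = 0.82×0 + 0.68×164 + 0.58×63 = 148.0600
Strategy Q: R₀ = 0.94×40 + 0.88×61 + 0.78×170 = 223.8800
Highest R₀: strategy Q with 223.8800.

223.88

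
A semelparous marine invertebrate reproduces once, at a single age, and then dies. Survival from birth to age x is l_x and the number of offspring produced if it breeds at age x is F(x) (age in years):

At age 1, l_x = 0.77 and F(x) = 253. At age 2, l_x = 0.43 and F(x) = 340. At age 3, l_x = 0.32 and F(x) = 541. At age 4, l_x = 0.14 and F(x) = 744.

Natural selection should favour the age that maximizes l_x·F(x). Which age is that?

Expected offspring if breeding at age x = l_x × F(x):
  age 1: 0.77 × 253 = 194.810
  age 2: 0.43 × 340 = 146.200
  age 3: 0.32 × 541 = 173.120
  age 4: 0.14 × 744 = 104.160
Maximum at age 1 (194.810).

1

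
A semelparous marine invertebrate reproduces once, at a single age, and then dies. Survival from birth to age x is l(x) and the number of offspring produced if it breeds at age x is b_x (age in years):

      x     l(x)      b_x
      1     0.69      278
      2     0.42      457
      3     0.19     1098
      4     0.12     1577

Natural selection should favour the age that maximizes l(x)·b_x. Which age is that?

3

Expected offspring if breeding at age x = l(x) × b_x:
  age 1: 0.69 × 278 = 191.820
  age 2: 0.42 × 457 = 191.940
  age 3: 0.19 × 1098 = 208.620
  age 4: 0.12 × 1577 = 189.240
Maximum at age 3 (208.620).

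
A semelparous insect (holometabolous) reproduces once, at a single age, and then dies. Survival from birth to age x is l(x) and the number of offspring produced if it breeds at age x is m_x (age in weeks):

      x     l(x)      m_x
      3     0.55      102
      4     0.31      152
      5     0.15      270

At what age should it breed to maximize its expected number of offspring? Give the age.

Expected offspring if breeding at age x = l(x) × m_x:
  age 3: 0.55 × 102 = 56.100
  age 4: 0.31 × 152 = 47.120
  age 5: 0.15 × 270 = 40.500
Maximum at age 3 (56.100).

3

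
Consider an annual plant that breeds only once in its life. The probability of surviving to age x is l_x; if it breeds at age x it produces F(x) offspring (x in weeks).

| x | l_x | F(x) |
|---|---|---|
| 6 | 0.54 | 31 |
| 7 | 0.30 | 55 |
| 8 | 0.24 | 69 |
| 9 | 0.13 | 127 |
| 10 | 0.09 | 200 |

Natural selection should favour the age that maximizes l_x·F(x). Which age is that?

Expected offspring if breeding at age x = l_x × F(x):
  age 6: 0.54 × 31 = 16.740
  age 7: 0.30 × 55 = 16.500
  age 8: 0.24 × 69 = 16.560
  age 9: 0.13 × 127 = 16.510
  age 10: 0.09 × 200 = 18.000
Maximum at age 10 (18.000).

10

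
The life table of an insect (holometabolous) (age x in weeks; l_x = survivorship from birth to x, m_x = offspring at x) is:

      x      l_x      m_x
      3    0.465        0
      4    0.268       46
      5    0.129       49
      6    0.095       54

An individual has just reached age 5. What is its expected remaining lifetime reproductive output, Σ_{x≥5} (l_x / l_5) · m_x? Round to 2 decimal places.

88.77

l_5 = 0.129. Conditional survival from age 5 to x is l_x / l_5.
  x=5: (0.129/0.129) × 49 = 49.0000
  x=6: (0.095/0.129) × 54 = 39.7674
Sum = 49.0000 + 39.7674 = 88.7674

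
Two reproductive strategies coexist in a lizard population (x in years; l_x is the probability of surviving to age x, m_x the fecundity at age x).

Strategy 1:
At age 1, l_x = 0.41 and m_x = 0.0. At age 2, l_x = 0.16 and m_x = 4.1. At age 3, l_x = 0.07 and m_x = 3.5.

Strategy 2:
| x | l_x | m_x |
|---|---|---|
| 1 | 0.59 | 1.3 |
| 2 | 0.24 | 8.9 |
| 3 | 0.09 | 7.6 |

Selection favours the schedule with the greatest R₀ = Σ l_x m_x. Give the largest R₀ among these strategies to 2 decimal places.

Strategy 1: R₀ = 0.41×0.0 + 0.16×4.1 + 0.07×3.5 = 0.9010
Strategy 2: R₀ = 0.59×1.3 + 0.24×8.9 + 0.09×7.6 = 3.5870
Highest R₀: strategy 2 with 3.5870.

3.59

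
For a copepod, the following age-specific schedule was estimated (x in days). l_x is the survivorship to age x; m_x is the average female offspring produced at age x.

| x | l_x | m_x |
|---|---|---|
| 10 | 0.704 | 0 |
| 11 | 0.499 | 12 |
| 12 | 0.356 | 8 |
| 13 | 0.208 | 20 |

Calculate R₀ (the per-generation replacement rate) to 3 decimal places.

R₀ = Σ l_x m_x:
  age 10: 0.704 × 0 = 0.0000
  age 11: 0.499 × 12 = 5.9880
  age 12: 0.356 × 8 = 2.8480
  age 13: 0.208 × 20 = 4.1600
R₀ = 0.0000 + 5.9880 + 2.8480 + 4.1600 = 12.9960

12.996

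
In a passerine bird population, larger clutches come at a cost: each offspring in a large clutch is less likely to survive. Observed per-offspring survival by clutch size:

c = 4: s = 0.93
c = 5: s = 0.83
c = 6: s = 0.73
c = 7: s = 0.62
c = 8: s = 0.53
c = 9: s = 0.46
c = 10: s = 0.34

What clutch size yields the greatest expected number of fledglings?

6

Expected fledglings = c × s(c):
  c=4: 4 × 0.93 = 3.720
  c=5: 5 × 0.83 = 4.150
  c=6: 6 × 0.73 = 4.380
  c=7: 7 × 0.62 = 4.340
  c=8: 8 × 0.53 = 4.240
  c=9: 9 × 0.46 = 4.140
  c=10: 10 × 0.34 = 3.400
Maximum at c = 6 (4.380 fledglings).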